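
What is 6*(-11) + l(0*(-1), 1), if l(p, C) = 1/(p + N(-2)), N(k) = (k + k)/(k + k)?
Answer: -65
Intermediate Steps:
N(k) = 1 (N(k) = (2*k)/((2*k)) = (2*k)*(1/(2*k)) = 1)
l(p, C) = 1/(1 + p) (l(p, C) = 1/(p + 1) = 1/(1 + p))
6*(-11) + l(0*(-1), 1) = 6*(-11) + 1/(1 + 0*(-1)) = -66 + 1/(1 + 0) = -66 + 1/1 = -66 + 1 = -65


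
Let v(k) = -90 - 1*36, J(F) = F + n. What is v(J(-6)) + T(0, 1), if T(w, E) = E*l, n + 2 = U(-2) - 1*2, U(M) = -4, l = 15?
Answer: -111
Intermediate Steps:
n = -8 (n = -2 + (-4 - 1*2) = -2 + (-4 - 2) = -2 - 6 = -8)
T(w, E) = 15*E (T(w, E) = E*15 = 15*E)
J(F) = -8 + F (J(F) = F - 8 = -8 + F)
v(k) = -126 (v(k) = -90 - 36 = -126)
v(J(-6)) + T(0, 1) = -126 + 15*1 = -126 + 15 = -111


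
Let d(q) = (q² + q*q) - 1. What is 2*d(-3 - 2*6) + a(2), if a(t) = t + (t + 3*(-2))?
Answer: 896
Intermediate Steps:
d(q) = -1 + 2*q² (d(q) = (q² + q²) - 1 = 2*q² - 1 = -1 + 2*q²)
a(t) = -6 + 2*t (a(t) = t + (t - 6) = t + (-6 + t) = -6 + 2*t)
2*d(-3 - 2*6) + a(2) = 2*(-1 + 2*(-3 - 2*6)²) + (-6 + 2*2) = 2*(-1 + 2*(-3 - 12)²) + (-6 + 4) = 2*(-1 + 2*(-15)²) - 2 = 2*(-1 + 2*225) - 2 = 2*(-1 + 450) - 2 = 2*449 - 2 = 898 - 2 = 896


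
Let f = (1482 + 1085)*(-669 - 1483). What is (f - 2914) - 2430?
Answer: -5529528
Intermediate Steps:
f = -5524184 (f = 2567*(-2152) = -5524184)
(f - 2914) - 2430 = (-5524184 - 2914) - 2430 = -5527098 - 2430 = -5529528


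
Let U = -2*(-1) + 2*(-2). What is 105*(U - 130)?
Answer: -13860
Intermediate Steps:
U = -2 (U = 2 - 4 = -2)
105*(U - 130) = 105*(-2 - 130) = 105*(-132) = -13860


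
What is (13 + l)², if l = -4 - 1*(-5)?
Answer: 196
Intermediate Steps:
l = 1 (l = -4 + 5 = 1)
(13 + l)² = (13 + 1)² = 14² = 196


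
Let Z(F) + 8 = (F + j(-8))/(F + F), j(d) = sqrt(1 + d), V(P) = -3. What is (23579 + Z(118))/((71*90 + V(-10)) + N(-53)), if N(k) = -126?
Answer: 47143/12522 + I*sqrt(7)/1477596 ≈ 3.7648 + 1.7906e-6*I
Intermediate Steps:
Z(F) = -8 + (F + I*sqrt(7))/(2*F) (Z(F) = -8 + (F + sqrt(1 - 8))/(F + F) = -8 + (F + sqrt(-7))/((2*F)) = -8 + (F + I*sqrt(7))*(1/(2*F)) = -8 + (F + I*sqrt(7))/(2*F))
(23579 + Z(118))/((71*90 + V(-10)) + N(-53)) = (23579 + (1/2)*(-15*118 + I*sqrt(7))/118)/((71*90 - 3) - 126) = (23579 + (1/2)*(1/118)*(-1770 + I*sqrt(7)))/((6390 - 3) - 126) = (23579 + (-15/2 + I*sqrt(7)/236))/(6387 - 126) = (47143/2 + I*sqrt(7)/236)/6261 = (47143/2 + I*sqrt(7)/236)*(1/6261) = 47143/12522 + I*sqrt(7)/1477596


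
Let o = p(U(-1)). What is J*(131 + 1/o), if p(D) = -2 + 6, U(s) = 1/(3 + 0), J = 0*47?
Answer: 0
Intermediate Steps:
J = 0
U(s) = ⅓ (U(s) = 1/3 = ⅓)
p(D) = 4
o = 4
J*(131 + 1/o) = 0*(131 + 1/4) = 0*(131 + ¼) = 0*(525/4) = 0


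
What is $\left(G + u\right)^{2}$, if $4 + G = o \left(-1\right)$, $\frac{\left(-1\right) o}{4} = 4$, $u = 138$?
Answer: $22500$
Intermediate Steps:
$o = -16$ ($o = \left(-4\right) 4 = -16$)
$G = 12$ ($G = -4 - -16 = -4 + 16 = 12$)
$\left(G + u\right)^{2} = \left(12 + 138\right)^{2} = 150^{2} = 22500$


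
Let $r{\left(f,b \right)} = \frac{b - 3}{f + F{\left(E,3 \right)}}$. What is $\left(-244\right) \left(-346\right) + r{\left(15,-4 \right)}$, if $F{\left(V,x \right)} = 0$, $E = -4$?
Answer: $\frac{1266353}{15} \approx 84424.0$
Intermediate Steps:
$r{\left(f,b \right)} = \frac{-3 + b}{f}$ ($r{\left(f,b \right)} = \frac{b - 3}{f + 0} = \frac{-3 + b}{f}$)
$\left(-244\right) \left(-346\right) + r{\left(15,-4 \right)} = \left(-244\right) \left(-346\right) + \frac{-3 - 4}{15} = 84424 + \frac{1}{15} \left(-7\right) = 84424 - \frac{7}{15} = \frac{1266353}{15}$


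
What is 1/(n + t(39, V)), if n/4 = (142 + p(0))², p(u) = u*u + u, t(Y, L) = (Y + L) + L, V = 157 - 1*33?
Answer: 1/80943 ≈ 1.2354e-5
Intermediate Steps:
V = 124 (V = 157 - 33 = 124)
t(Y, L) = Y + 2*L (t(Y, L) = (L + Y) + L = Y + 2*L)
p(u) = u + u² (p(u) = u² + u = u + u²)
n = 80656 (n = 4*(142 + 0*(1 + 0))² = 4*(142 + 0*1)² = 4*(142 + 0)² = 4*142² = 4*20164 = 80656)
1/(n + t(39, V)) = 1/(80656 + (39 + 2*124)) = 1/(80656 + (39 + 248)) = 1/(80656 + 287) = 1/80943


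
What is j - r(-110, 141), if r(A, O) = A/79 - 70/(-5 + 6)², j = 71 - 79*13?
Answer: -69884/79 ≈ -884.61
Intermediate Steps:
j = -956 (j = 71 - 1027 = -956)
r(A, O) = -70 + A/79 (r(A, O) = A*(1/79) - 70/(1²) = A/79 - 70/1 = A/79 - 70*1 = A/79 - 70 = -70 + A/79)
j - r(-110, 141) = -956 - (-70 + (1/79)*(-110)) = -956 - (-70 - 110/79) = -956 - 1*(-5640/79) = -956 + 5640/79 = -69884/79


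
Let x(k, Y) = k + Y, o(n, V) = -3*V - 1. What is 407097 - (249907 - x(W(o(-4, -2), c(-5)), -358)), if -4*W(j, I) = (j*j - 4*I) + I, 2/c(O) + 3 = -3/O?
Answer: 1254601/8 ≈ 1.5683e+5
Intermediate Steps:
o(n, V) = -1 - 3*V
c(O) = 2/(-3 - 3/O)
W(j, I) = -j**2/4 + 3*I/4 (W(j, I) = -((j*j - 4*I) + I)/4 = -((j**2 - 4*I) + I)/4 = -(j**2 - 3*I)/4 = -j**2/4 + 3*I/4)
x(k, Y) = Y + k
407097 - (249907 - x(W(o(-4, -2), c(-5)), -358)) = 407097 - (249907 - (-358 + (-(-1 - 3*(-2))**2/4 + 3*(-2*(-5)/(3 + 3*(-5)))/4))) = 407097 - (249907 - (-358 + (-(-1 + 6)**2/4 + 3*(-2*(-5)/(3 - 15))/4))) = 407097 - (249907 - (-358 + (-1/4*5**2 + 3*(-2*(-5)/(-12))/4))) = 407097 - (249907 - (-358 + (-1/4*25 + 3*(-2*(-5)*(-1/12))/4))) = 407097 - (249907 - (-358 + (-25/4 + (3/4)*(-5/6)))) = 407097 - (249907 - (-358 + (-25/4 - 5/8))) = 407097 - (249907 - (-358 - 55/8)) = 407097 - (249907 - 1*(-2919/8)) = 407097 - (249907 + 2919/8) = 407097 - 1*2002175/8 = 407097 - 2002175/8 = 1254601/8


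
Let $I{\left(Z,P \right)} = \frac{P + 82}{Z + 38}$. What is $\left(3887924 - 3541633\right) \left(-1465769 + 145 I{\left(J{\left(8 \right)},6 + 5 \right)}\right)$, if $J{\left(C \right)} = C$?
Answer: $- \frac{23344130453699}{46} \approx -5.0748 \cdot 10^{11}$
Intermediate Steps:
$I{\left(Z,P \right)} = \frac{82 + P}{38 + Z}$
$\left(3887924 - 3541633\right) \left(-1465769 + 145 I{\left(J{\left(8 \right)},6 + 5 \right)}\right) = \left(3887924 - 3541633\right) \left(-1465769 + 145 \frac{82 + \left(6 + 5\right)}{38 + 8}\right) = 346291 \left(-1465769 + 145 \frac{82 + 11}{46}\right) = 346291 \left(-1465769 + 145 \cdot \frac{1}{46} \cdot 93\right) = 346291 \left(-1465769 + 145 \cdot \frac{93}{46}\right) = 346291 \left(-1465769 + \frac{13485}{46}\right) = 346291 \left(- \frac{67411889}{46}\right) = - \frac{23344130453699}{46}$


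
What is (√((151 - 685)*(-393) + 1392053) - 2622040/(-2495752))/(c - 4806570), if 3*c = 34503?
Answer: -327755/1495912880861 - √1601915/4795069 ≈ -0.00026417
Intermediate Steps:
c = 11501 (c = (⅓)*34503 = 11501)
(√((151 - 685)*(-393) + 1392053) - 2622040/(-2495752))/(c - 4806570) = (√((151 - 685)*(-393) + 1392053) - 2622040/(-2495752))/(11501 - 4806570) = (√(-534*(-393) + 1392053) - 2622040*(-1/2495752))/(-4795069) = (√(209862 + 1392053) + 327755/311969)*(-1/4795069) = (√1601915 + 327755/311969)*(-1/4795069) = (327755/311969 + √1601915)*(-1/4795069) = -327755/1495912880861 - √1601915/4795069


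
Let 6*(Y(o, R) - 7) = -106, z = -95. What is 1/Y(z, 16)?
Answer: -3/32 ≈ -0.093750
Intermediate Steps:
Y(o, R) = -32/3 (Y(o, R) = 7 + (1/6)*(-106) = 7 - 53/3 = -32/3)
1/Y(z, 16) = 1/(-32/3) = -3/32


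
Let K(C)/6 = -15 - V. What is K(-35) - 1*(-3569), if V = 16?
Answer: 3383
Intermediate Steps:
K(C) = -186 (K(C) = 6*(-15 - 1*16) = 6*(-15 - 16) = 6*(-31) = -186)
K(-35) - 1*(-3569) = -186 - 1*(-3569) = -186 + 3569 = 3383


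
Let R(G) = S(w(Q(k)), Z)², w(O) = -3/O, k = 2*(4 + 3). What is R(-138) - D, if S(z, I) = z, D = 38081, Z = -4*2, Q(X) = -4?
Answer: -609287/16 ≈ -38080.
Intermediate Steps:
k = 14 (k = 2*7 = 14)
Z = -8
R(G) = 9/16 (R(G) = (-3/(-4))² = (-3*(-¼))² = (¾)² = 9/16)
R(-138) - D = 9/16 - 1*38081 = 9/16 - 38081 = -609287/16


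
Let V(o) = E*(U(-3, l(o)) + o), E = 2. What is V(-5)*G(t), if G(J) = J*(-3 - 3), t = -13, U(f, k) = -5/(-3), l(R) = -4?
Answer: -520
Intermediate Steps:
U(f, k) = 5/3 (U(f, k) = -5*(-⅓) = 5/3)
V(o) = 10/3 + 2*o (V(o) = 2*(5/3 + o) = 10/3 + 2*o)
G(J) = -6*J (G(J) = J*(-6) = -6*J)
V(-5)*G(t) = (10/3 + 2*(-5))*(-6*(-13)) = (10/3 - 10)*78 = -20/3*78 = -520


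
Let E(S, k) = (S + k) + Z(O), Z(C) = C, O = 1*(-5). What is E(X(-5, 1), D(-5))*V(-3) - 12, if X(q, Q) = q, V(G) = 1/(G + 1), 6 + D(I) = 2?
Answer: -5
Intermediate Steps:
D(I) = -4 (D(I) = -6 + 2 = -4)
O = -5
V(G) = 1/(1 + G)
E(S, k) = -5 + S + k (E(S, k) = (S + k) - 5 = -5 + S + k)
E(X(-5, 1), D(-5))*V(-3) - 12 = (-5 - 5 - 4)/(1 - 3) - 12 = -14/(-2) - 12 = -14*(-½) - 12 = 7 - 12 = -5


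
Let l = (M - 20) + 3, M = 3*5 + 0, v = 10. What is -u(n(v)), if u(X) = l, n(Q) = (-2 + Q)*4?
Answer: 2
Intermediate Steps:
n(Q) = -8 + 4*Q
M = 15 (M = 15 + 0 = 15)
l = -2 (l = (15 - 20) + 3 = -5 + 3 = -2)
u(X) = -2
-u(n(v)) = -1*(-2) = 2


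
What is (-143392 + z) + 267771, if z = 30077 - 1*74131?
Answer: 80325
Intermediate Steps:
z = -44054 (z = 30077 - 74131 = -44054)
(-143392 + z) + 267771 = (-143392 - 44054) + 267771 = -187446 + 267771 = 80325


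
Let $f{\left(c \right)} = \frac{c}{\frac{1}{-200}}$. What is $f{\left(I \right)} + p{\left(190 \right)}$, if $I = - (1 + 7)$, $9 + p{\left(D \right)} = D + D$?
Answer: $1971$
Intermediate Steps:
$p{\left(D \right)} = -9 + 2 D$ ($p{\left(D \right)} = -9 + \left(D + D\right) = -9 + 2 D$)
$I = -8$ ($I = \left(-1\right) 8 = -8$)
$f{\left(c \right)} = - 200 c$ ($f{\left(c \right)} = \frac{c}{- \frac{1}{200}} = c \left(-200\right) = - 200 c$)
$f{\left(I \right)} + p{\left(190 \right)} = \left(-200\right) \left(-8\right) + \left(-9 + 2 \cdot 190\right) = 1600 + \left(-9 + 380\right) = 1600 + 371 = 1971$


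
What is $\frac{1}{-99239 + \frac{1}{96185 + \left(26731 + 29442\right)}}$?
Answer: $- \frac{152358}{15119855561} \approx -1.0077 \cdot 10^{-5}$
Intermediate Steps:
$\frac{1}{-99239 + \frac{1}{96185 + \left(26731 + 29442\right)}} = \frac{1}{-99239 + \frac{1}{96185 + 56173}} = \frac{1}{-99239 + \frac{1}{152358}} = \frac{1}{- \frac{15119855561}{152358}} = - \frac{152358}{15119855561}$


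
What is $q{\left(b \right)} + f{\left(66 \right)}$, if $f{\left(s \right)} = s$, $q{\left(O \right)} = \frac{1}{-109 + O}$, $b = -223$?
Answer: $\frac{21911}{332} \approx 65.997$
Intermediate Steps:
$q{\left(b \right)} + f{\left(66 \right)} = \frac{1}{-109 - 223} + 66 = \frac{1}{-332} + 66 = - \frac{1}{332} + 66 = \frac{21911}{332}$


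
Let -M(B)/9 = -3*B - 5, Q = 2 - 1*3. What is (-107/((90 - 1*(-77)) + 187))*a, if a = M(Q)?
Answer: -321/59 ≈ -5.4407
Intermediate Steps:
Q = -1 (Q = 2 - 3 = -1)
M(B) = 45 + 27*B (M(B) = -9*(-3*B - 5) = -9*(-5 - 3*B) = 45 + 27*B)
a = 18 (a = 45 + 27*(-1) = 45 - 27 = 18)
(-107/((90 - 1*(-77)) + 187))*a = (-107/((90 - 1*(-77)) + 187))*18 = (-107/((90 + 77) + 187))*18 = (-107/(167 + 187))*18 = (-107/354)*18 = ((1/354)*(-107))*18 = -107/354*18 = -321/59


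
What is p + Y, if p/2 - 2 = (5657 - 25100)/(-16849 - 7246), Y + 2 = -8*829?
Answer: -159710964/24095 ≈ -6628.4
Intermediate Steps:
Y = -6634 (Y = -2 - 8*829 = -2 - 6632 = -6634)
p = 135266/24095 (p = 4 + 2*((5657 - 25100)/(-16849 - 7246)) = 4 + 2*(-19443/(-24095)) = 4 + 2*(-19443*(-1/24095)) = 4 + 2*(19443/24095) = 4 + 38886/24095 = 135266/24095 ≈ 5.6139)
p + Y = 135266/24095 - 6634 = -159710964/24095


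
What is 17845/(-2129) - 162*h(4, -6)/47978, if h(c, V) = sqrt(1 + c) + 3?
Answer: -428601052/51072581 - 81*sqrt(5)/23989 ≈ -8.3996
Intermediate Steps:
h(c, V) = 3 + sqrt(1 + c)
17845/(-2129) - 162*h(4, -6)/47978 = 17845/(-2129) - 162*(3 + sqrt(1 + 4))/47978 = 17845*(-1/2129) - 162*(3 + sqrt(5))*(1/47978) = -17845/2129 + (-486 - 162*sqrt(5))*(1/47978) = -17845/2129 + (-243/23989 - 81*sqrt(5)/23989) = -428601052/51072581 - 81*sqrt(5)/23989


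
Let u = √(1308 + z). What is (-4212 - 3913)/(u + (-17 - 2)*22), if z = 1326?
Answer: 339625/17209 + 1625*√2634/34418 ≈ 22.158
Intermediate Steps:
u = √2634 (u = √(1308 + 1326) = √2634 ≈ 51.323)
(-4212 - 3913)/(u + (-17 - 2)*22) = (-4212 - 3913)/(√2634 + (-17 - 2)*22) = -8125/(√2634 - 19*22) = -8125/(√2634 - 418) = -8125/(-418 + √2634)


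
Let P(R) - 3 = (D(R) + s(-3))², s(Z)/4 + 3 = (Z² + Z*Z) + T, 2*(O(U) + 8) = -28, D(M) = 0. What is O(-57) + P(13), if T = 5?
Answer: 6381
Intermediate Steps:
O(U) = -22 (O(U) = -8 + (½)*(-28) = -8 - 14 = -22)
s(Z) = 8 + 8*Z² (s(Z) = -12 + 4*((Z² + Z*Z) + 5) = -12 + 4*((Z² + Z²) + 5) = -12 + 4*(2*Z² + 5) = -12 + 4*(5 + 2*Z²) = -12 + (20 + 8*Z²) = 8 + 8*Z²)
P(R) = 6403 (P(R) = 3 + (0 + (8 + 8*(-3)²))² = 3 + (0 + (8 + 8*9))² = 3 + (0 + (8 + 72))² = 3 + (0 + 80)² = 3 + 80² = 3 + 6400 = 6403)
O(-57) + P(13) = -22 + 6403 = 6381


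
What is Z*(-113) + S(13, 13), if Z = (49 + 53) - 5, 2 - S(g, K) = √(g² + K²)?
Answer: -10959 - 13*√2 ≈ -10977.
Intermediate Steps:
S(g, K) = 2 - √(K² + g²) (S(g, K) = 2 - √(g² + K²) = 2 - √(K² + g²))
Z = 97 (Z = 102 - 5 = 97)
Z*(-113) + S(13, 13) = 97*(-113) + (2 - √(13² + 13²)) = -10961 + (2 - √(169 + 169)) = -10961 + (2 - √338) = -10961 + (2 - 13*√2) = -10959 - 13*√2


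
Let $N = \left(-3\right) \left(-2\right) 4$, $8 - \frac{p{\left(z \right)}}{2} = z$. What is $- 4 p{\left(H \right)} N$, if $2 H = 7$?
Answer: $-864$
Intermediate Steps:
$H = \frac{7}{2}$ ($H = \frac{1}{2} \cdot 7 = \frac{7}{2} \approx 3.5$)
$p{\left(z \right)} = 16 - 2 z$
$N = 24$ ($N = 6 \cdot 4 = 24$)
$- 4 p{\left(H \right)} N = - 4 \left(16 - 7\right) 24 = \left(-4\right) 9 \cdot 24 = \left(-36\right) 24 = -864$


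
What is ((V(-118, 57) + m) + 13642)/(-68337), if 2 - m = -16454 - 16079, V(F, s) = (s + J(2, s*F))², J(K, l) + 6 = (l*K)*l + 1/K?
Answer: -32745221234534357/273348 ≈ -1.1979e+11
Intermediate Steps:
J(K, l) = -6 + 1/K + K*l² (J(K, l) = -6 + ((l*K)*l + 1/K) = -6 + ((K*l)*l + 1/K) = -6 + (K*l² + 1/K) = -6 + (1/K + K*l²) = -6 + 1/K + K*l²)
V(F, s) = (-11/2 + s + 2*F²*s²)² (V(F, s) = (s + (-6 + 1/2 + 2*(s*F)²))² = (s + (-6 + ½ + 2*(F*s)²))² = (s + (-6 + ½ + 2*(F²*s²)))² = (s + (-6 + ½ + 2*F²*s²))² = (s + (-11/2 + 2*F²*s²))² = (-11/2 + s + 2*F²*s²)²)
m = 32535 (m = 2 - (-16454 - 16079) = 2 - 1*(-32533) = 2 + 32533 = 32535)
((V(-118, 57) + m) + 13642)/(-68337) = (((-11 + 2*57 + 4*(-118)²*57²)²/4 + 32535) + 13642)/(-68337) = (((-11 + 114 + 4*13924*3249)²/4 + 32535) + 13642)*(-1/68337) = (((-11 + 114 + 180956304)²/4 + 32535) + 13642)*(-1/68337) = (((¼)*180956407² + 32535) + 13642)*(-1/68337) = (((¼)*32745221234349649 + 32535) + 13642)*(-1/68337) = ((32745221234349649/4 + 32535) + 13642)*(-1/68337) = (32745221234479789/4 + 13642)*(-1/68337) = (32745221234534357/4)*(-1/68337) = -32745221234534357/273348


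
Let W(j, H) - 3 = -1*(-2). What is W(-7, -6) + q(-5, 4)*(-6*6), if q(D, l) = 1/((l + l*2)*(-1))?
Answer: 8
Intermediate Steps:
W(j, H) = 5 (W(j, H) = 3 - 1*(-2) = 3 + 2 = 5)
q(D, l) = -1/(3*l) (q(D, l) = -1/(l + 2*l) = -1/(3*l))
W(-7, -6) + q(-5, 4)*(-6*6) = 5 + (-⅓/4)*(-6*6) = 5 - ⅓*¼*(-36) = 5 - 1/12*(-36) = 5 + 3 = 8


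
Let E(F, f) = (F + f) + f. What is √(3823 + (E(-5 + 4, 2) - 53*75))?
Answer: I*√149 ≈ 12.207*I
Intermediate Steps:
E(F, f) = F + 2*f
√(3823 + (E(-5 + 4, 2) - 53*75)) = √(3823 + (((-5 + 4) + 2*2) - 53*75)) = √(3823 + ((-1 + 4) - 3975)) = √(3823 + (3 - 3975)) = √(3823 - 3972) = √(-149) = I*√149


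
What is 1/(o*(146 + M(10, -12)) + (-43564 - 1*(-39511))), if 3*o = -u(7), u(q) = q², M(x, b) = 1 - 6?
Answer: -1/6356 ≈ -0.00015733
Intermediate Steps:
M(x, b) = -5
o = -49/3 (o = (-1*7²)/3 = (-1*49)/3 = (⅓)*(-49) = -49/3 ≈ -16.333)
1/(o*(146 + M(10, -12)) + (-43564 - 1*(-39511))) = 1/(-49*(146 - 5)/3 + (-43564 - 1*(-39511))) = 1/(-49/3*141 + (-43564 + 39511)) = 1/(-2303 - 4053) = 1/(-6356) = -1/6356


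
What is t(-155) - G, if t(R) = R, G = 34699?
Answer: -34854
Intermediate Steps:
t(-155) - G = -155 - 1*34699 = -155 - 34699 = -34854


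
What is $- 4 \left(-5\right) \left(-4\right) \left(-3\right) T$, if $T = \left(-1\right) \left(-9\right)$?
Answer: $2160$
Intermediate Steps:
$T = 9$
$- 4 \left(-5\right) \left(-4\right) \left(-3\right) T = - 4 \left(-5\right) \left(-4\right) \left(-3\right) 9 = - 4 \cdot 20 \left(-3\right) 9 = \left(-4\right) \left(-60\right) 9 = 240 \cdot 9 = 2160$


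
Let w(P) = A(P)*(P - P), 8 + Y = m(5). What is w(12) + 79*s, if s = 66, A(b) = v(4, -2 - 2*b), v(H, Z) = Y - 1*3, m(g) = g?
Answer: 5214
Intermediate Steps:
Y = -3 (Y = -8 + 5 = -3)
v(H, Z) = -6 (v(H, Z) = -3 - 1*3 = -3 - 3 = -6)
A(b) = -6
w(P) = 0 (w(P) = -6*(P - P) = -6*0 = 0)
w(12) + 79*s = 0 + 79*66 = 0 + 5214 = 5214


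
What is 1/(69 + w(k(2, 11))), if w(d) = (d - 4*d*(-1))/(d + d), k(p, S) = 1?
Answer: 2/143 ≈ 0.013986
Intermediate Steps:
w(d) = 5/2 (w(d) = (d + 4*d)/((2*d)) = (5*d)*(1/(2*d)) = 5/2)
1/(69 + w(k(2, 11))) = 1/(69 + 5/2) = 1/(143/2) = 2/143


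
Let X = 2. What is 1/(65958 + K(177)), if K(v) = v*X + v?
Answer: 1/66489 ≈ 1.5040e-5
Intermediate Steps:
K(v) = 3*v (K(v) = v*2 + v = 2*v + v = 3*v)
1/(65958 + K(177)) = 1/(65958 + 3*177) = 1/(65958 + 531) = 1/66489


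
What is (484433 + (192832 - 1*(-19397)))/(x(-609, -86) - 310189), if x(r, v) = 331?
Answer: -348331/154929 ≈ -2.2483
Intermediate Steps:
(484433 + (192832 - 1*(-19397)))/(x(-609, -86) - 310189) = (484433 + (192832 - 1*(-19397)))/(331 - 310189) = (484433 + (192832 + 19397))/(-309858) = (484433 + 212229)*(-1/309858) = 696662*(-1/309858) = -348331/154929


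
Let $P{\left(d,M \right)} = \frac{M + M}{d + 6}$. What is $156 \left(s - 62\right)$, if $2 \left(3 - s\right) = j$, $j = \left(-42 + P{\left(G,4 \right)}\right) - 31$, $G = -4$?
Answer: $-3822$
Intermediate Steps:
$P{\left(d,M \right)} = \frac{2 M}{6 + d}$
$j = -69$ ($j = \left(-42 + 2 \cdot 4 \frac{1}{6 - 4}\right) - 31 = \left(-42 + 2 \cdot 4 \cdot \frac{1}{2}\right) - 31 = \left(-42 + 4\right) - 31 = -38 - 31 = -69$)
$s = \frac{75}{2}$ ($s = 3 - - \frac{69}{2} = 3 + \frac{69}{2} = \frac{75}{2} \approx 37.5$)
$156 \left(s - 62\right) = 156 \left(\frac{75}{2} - 62\right) = 156 \left(- \frac{49}{2}\right) = -3822$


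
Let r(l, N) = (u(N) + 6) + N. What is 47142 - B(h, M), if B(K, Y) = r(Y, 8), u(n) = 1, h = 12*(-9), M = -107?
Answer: 47127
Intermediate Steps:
h = -108
r(l, N) = 7 + N (r(l, N) = (1 + 6) + N = 7 + N)
B(K, Y) = 15 (B(K, Y) = 7 + 8 = 15)
47142 - B(h, M) = 47142 - 1*15 = 47142 - 15 = 47127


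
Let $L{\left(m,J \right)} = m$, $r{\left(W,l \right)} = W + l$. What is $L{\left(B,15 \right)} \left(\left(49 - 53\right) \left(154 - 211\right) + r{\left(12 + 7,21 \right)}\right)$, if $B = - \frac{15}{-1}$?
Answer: $4020$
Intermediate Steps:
$B = 15$ ($B = \left(-15\right) \left(-1\right) = 15$)
$L{\left(B,15 \right)} \left(\left(49 - 53\right) \left(154 - 211\right) + r{\left(12 + 7,21 \right)}\right) = 15 \left(\left(49 - 53\right) \left(154 - 211\right) + \left(\left(12 + 7\right) + 21\right)\right) = 15 \left(\left(-4\right) \left(-57\right) + \left(19 + 21\right)\right) = 15 \left(228 + 40\right) = 15 \cdot 268 = 4020$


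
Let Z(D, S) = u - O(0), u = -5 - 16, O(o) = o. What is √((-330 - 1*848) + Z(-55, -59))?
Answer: I*√1199 ≈ 34.627*I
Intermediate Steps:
u = -21
Z(D, S) = -21 (Z(D, S) = -21 - 1*0 = -21 + 0 = -21)
√((-330 - 1*848) + Z(-55, -59)) = √((-330 - 1*848) - 21) = √((-330 - 848) - 21) = √(-1178 - 21) = √(-1199) = I*√1199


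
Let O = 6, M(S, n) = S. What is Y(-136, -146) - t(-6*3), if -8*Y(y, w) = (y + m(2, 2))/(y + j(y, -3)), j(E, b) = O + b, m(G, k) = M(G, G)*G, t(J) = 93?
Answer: -24771/266 ≈ -93.124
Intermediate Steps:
m(G, k) = G² (m(G, k) = G*G = G²)
j(E, b) = 6 + b
Y(y, w) = -(4 + y)/(8*(3 + y)) (Y(y, w) = -(y + 2²)/(8*(y + (6 - 3))) = -(y + 4)/(8*(y + 3)) = -(4 + y)/(8*(3 + y)))
Y(-136, -146) - t(-6*3) = (-4 - 1*(-136))/(8*(3 - 136)) - 1*93 = (⅛)*(-4 + 136)/(-133) - 93 = (⅛)*(-1/133)*132 - 93 = -33/266 - 93 = -24771/266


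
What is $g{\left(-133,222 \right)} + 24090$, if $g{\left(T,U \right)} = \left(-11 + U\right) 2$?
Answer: $24512$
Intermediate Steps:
$g{\left(T,U \right)} = -22 + 2 U$
$g{\left(-133,222 \right)} + 24090 = \left(-22 + 2 \cdot 222\right) + 24090 = \left(-22 + 444\right) + 24090 = 422 + 24090 = 24512$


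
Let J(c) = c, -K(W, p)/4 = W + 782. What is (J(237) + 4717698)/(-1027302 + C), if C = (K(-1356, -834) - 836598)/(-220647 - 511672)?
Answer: -493576205895/107473134148 ≈ -4.5926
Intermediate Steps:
K(W, p) = -3128 - 4*W (K(W, p) = -4*(W + 782) = -4*(782 + W) = -3128 - 4*W)
C = 119186/104617 (C = ((-3128 - 4*(-1356)) - 836598)/(-220647 - 511672) = ((-3128 + 5424) - 836598)/(-732319) = (2296 - 836598)*(-1/732319) = -834302*(-1/732319) = 119186/104617 ≈ 1.1393)
(J(237) + 4717698)/(-1027302 + C) = (237 + 4717698)/(-1027302 + 119186/104617) = 4717935/(-107473134148/104617) = 4717935*(-104617/107473134148) = -493576205895/107473134148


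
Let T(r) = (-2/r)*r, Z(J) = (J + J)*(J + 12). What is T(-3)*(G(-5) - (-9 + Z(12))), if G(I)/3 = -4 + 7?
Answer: 1116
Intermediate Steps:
G(I) = 9 (G(I) = 3*(-4 + 7) = 3*3 = 9)
Z(J) = 2*J*(12 + J) (Z(J) = (2*J)*(12 + J) = 2*J*(12 + J))
T(r) = -2
T(-3)*(G(-5) - (-9 + Z(12))) = -2*(9 - (-9 + 2*12*(12 + 12))) = -2*(9 - (-9 + 2*12*24)) = -2*(9 - (-9 + 576)) = -2*(9 - 1*567) = -2*(9 - 567) = -2*(-558) = 1116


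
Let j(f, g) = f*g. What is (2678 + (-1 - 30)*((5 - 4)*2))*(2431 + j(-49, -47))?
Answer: 12384144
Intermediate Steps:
(2678 + (-1 - 30)*((5 - 4)*2))*(2431 + j(-49, -47)) = (2678 + (-1 - 30)*((5 - 4)*2))*(2431 - 49*(-47)) = (2678 - 31*2)*(2431 + 2303) = (2678 - 31*2)*4734 = (2678 - 62)*4734 = 2616*4734 = 12384144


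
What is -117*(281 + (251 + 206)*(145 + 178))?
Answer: -17303364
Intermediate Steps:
-117*(281 + (251 + 206)*(145 + 178)) = -117*(281 + 457*323) = -117*(281 + 147611) = -117*147892 = -17303364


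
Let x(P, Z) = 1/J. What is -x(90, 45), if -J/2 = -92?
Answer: -1/184 ≈ -0.0054348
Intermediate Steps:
J = 184 (J = -2*(-92) = 184)
x(P, Z) = 1/184
-x(90, 45) = -1*1/184 = -1/184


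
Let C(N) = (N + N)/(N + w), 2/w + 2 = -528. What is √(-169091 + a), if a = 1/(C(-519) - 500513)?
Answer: I*√200318257373138461101831523/34419140449 ≈ 411.21*I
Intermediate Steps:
w = -1/265 (w = 2/(-2 - 528) = 2/(-530) = 2*(-1/530) = -1/265 ≈ -0.0037736)
C(N) = 2*N/(-1/265 + N) (C(N) = (N + N)/(N - 1/265) = (2*N)/(-1/265 + N) = 2*N/(-1/265 + N))
a = -68768/34419140449 (a = 1/(530*(-519)/(-1 + 265*(-519)) - 500513) = 1/(530*(-519)/(-1 - 137535) - 500513) = 1/(530*(-519)/(-137536) - 500513) = 1/(530*(-519)*(-1/137536) - 500513) = 1/(137535/68768 - 500513) = 1/(-34419140449/68768) = -68768/34419140449 ≈ -1.9980e-6)
√(-169091 + a) = √(-169091 - 68768/34419140449) = √(-5819966877730627/34419140449) = I*√200318257373138461101831523/34419140449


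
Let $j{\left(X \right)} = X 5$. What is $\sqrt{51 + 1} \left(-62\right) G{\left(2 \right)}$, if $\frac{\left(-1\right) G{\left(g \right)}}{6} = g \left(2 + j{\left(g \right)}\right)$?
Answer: $17856 \sqrt{13} \approx 64381.0$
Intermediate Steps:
$j{\left(X \right)} = 5 X$
$G{\left(g \right)} = - 6 g \left(2 + 5 g\right)$
$\sqrt{51 + 1} \left(-62\right) G{\left(2 \right)} = \sqrt{51 + 1} \left(-62\right) \left(\left(-6\right) 2 \left(2 + 5 \cdot 2\right)\right) = \sqrt{52} \left(-62\right) \left(\left(-6\right) 2 \left(2 + 10\right)\right) = 2 \sqrt{13} \left(-62\right) \left(\left(-6\right) 2 \cdot 12\right) = - 124 \sqrt{13} \left(-144\right) = 17856 \sqrt{13}$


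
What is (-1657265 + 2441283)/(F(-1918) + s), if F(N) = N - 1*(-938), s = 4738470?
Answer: 392009/2368745 ≈ 0.16549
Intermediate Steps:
F(N) = 938 + N (F(N) = N + 938 = 938 + N)
(-1657265 + 2441283)/(F(-1918) + s) = (-1657265 + 2441283)/((938 - 1918) + 4738470) = 784018/(-980 + 4738470) = 784018/4737490 = 784018*(1/4737490) = 392009/2368745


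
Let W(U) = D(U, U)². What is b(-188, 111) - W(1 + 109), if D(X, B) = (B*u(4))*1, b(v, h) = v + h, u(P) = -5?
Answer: -302577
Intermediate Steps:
b(v, h) = h + v
D(X, B) = -5*B (D(X, B) = (B*(-5))*1 = -5*B*1 = -5*B)
W(U) = 25*U² (W(U) = (-5*U)² = 25*U²)
b(-188, 111) - W(1 + 109) = (111 - 188) - 25*(1 + 109)² = -77 - 25*110² = -77 - 25*12100 = -77 - 1*302500 = -77 - 302500 = -302577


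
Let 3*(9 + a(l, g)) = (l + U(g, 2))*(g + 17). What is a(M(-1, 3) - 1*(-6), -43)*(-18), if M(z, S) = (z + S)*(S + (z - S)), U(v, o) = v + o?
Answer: -5610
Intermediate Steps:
U(v, o) = o + v
M(z, S) = z*(S + z) (M(z, S) = (S + z)*z = z*(S + z))
a(l, g) = -9 + (17 + g)*(2 + g + l)/3 (a(l, g) = -9 + ((l + (2 + g))*(g + 17))/3 = -9 + ((2 + g + l)*(17 + g))/3 = -9 + ((17 + g)*(2 + g + l))/3 = -9 + (17 + g)*(2 + g + l)/3)
a(M(-1, 3) - 1*(-6), -43)*(-18) = (7/3 + (1/3)*(-43)**2 + 17*(-(3 - 1) - 1*(-6))/3 + (19/3)*(-43) + (1/3)*(-43)*(-(3 - 1) - 1*(-6)))*(-18) = (7/3 + (1/3)*1849 + 17*(-1*2 + 6)/3 - 817/3 + (1/3)*(-43)*(-1*2 + 6))*(-18) = (7/3 + 1849/3 + 17*(-2 + 6)/3 - 817/3 + (1/3)*(-43)*(-2 + 6))*(-18) = (7/3 + 1849/3 + (17/3)*4 - 817/3 + (1/3)*(-43)*4)*(-18) = (7/3 + 1849/3 + 68/3 - 817/3 - 172/3)*(-18) = (935/3)*(-18) = -5610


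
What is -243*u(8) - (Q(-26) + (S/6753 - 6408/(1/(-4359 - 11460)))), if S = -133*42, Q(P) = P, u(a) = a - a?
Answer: -228179649764/2251 ≈ -1.0137e+8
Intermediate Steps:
u(a) = 0
S = -5586
-243*u(8) - (Q(-26) + (S/6753 - 6408/(1/(-4359 - 11460)))) = -243*0 - (-26 + (-5586/6753 - 6408/(1/(-4359 - 11460)))) = 0 - (-26 + (-5586*1/6753 - 6408/(1/(-15819)))) = 0 - (-26 + (-1862/2251 - 6408/(-1/15819))) = 0 - (-26 + (-1862/2251 - 6408*(-15819))) = 0 - (-26 + (-1862/2251 + 101368152)) = 0 - (-26 + 228179708290/2251) = 0 - 1*228179649764/2251 = 0 - 228179649764/2251 = -228179649764/2251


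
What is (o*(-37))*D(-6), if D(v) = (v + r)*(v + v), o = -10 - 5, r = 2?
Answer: 26640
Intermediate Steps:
o = -15
D(v) = 2*v*(2 + v) (D(v) = (v + 2)*(v + v) = (2 + v)*(2*v) = 2*v*(2 + v))
(o*(-37))*D(-6) = (-15*(-37))*(2*(-6)*(2 - 6)) = 555*(2*(-6)*(-4)) = 555*48 = 26640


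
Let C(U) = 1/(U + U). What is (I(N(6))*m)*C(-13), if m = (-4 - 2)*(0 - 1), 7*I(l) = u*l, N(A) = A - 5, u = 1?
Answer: -3/91 ≈ -0.032967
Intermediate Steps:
C(U) = 1/(2*U)
N(A) = -5 + A
I(l) = l/7 (I(l) = (1*l)/7 = l/7)
m = 6 (m = -6*(-1) = 6)
(I(N(6))*m)*C(-13) = (((-5 + 6)/7)*6)*((½)/(-13)) = (((⅐)*1)*6)*((½)*(-1/13)) = ((⅐)*6)*(-1/26) = (6/7)*(-1/26) = -3/91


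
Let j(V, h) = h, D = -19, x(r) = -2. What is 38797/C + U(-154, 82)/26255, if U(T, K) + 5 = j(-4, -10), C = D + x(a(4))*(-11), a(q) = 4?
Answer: 203723038/15753 ≈ 12932.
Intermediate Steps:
C = 3 (C = -19 - 2*(-11) = -19 + 22 = 3)
U(T, K) = -15 (U(T, K) = -5 - 10 = -15)
38797/C + U(-154, 82)/26255 = 38797/3 - 15/26255 = 38797*(1/3) - 15*1/26255 = 38797/3 - 3/5251 = 203723038/15753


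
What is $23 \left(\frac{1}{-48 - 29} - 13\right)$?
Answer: $- \frac{23046}{77} \approx -299.3$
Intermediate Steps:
$23 \left(\frac{1}{-48 - 29} - 13\right) = 23 \left(\frac{1}{-77} - 13\right) = 23 \left(- \frac{1}{77} - 13\right) = 23 \left(- \frac{1002}{77}\right) = - \frac{23046}{77}$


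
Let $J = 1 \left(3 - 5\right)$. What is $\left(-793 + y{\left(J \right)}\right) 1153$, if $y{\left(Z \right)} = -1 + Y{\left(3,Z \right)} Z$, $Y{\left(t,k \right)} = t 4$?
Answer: $-943154$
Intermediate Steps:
$J = -2$ ($J = 1 \left(-2\right) = -2$)
$Y{\left(t,k \right)} = 4 t$
$y{\left(Z \right)} = -1 + 12 Z$ ($y{\left(Z \right)} = -1 + 4 \cdot 3 Z = -1 + 12 Z$)
$\left(-793 + y{\left(J \right)}\right) 1153 = \left(-793 + \left(-1 + 12 \left(-2\right)\right)\right) 1153 = \left(-793 - 25\right) 1153 = \left(-818\right) 1153 = -943154$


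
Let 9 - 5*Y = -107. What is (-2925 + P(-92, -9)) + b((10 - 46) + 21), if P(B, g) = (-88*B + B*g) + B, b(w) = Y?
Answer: 29651/5 ≈ 5930.2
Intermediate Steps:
Y = 116/5 (Y = 9/5 - ⅕*(-107) = 9/5 + 107/5 = 116/5 ≈ 23.200)
b(w) = 116/5
P(B, g) = -87*B + B*g
(-2925 + P(-92, -9)) + b((10 - 46) + 21) = (-2925 - 92*(-87 - 9)) + 116/5 = (-2925 - 92*(-96)) + 116/5 = (-2925 + 8832) + 116/5 = 5907 + 116/5 = 29651/5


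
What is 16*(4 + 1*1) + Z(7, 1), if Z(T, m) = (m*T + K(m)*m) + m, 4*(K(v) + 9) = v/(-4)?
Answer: 1263/16 ≈ 78.938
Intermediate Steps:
K(v) = -9 - v/16 (K(v) = -9 + (v/(-4))/4 = -9 + (v*(-¼))/4 = -9 + (-v/4)/4 = -9 - v/16)
Z(T, m) = m + T*m + m*(-9 - m/16) (Z(T, m) = (m*T + (-9 - m/16)*m) + m = (T*m + m*(-9 - m/16)) + m = m + T*m + m*(-9 - m/16))
16*(4 + 1*1) + Z(7, 1) = 16*(4 + 1*1) + (1/16)*1*(-128 - 1*1 + 16*7) = 16*(4 + 1) + (1/16)*1*(-128 - 1 + 112) = 16*5 + (1/16)*1*(-17) = 80 - 17/16 = 1263/16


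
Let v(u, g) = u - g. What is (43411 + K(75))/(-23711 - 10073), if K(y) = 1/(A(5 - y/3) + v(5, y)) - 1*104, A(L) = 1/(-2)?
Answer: -6106285/4763544 ≈ -1.2819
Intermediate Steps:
A(L) = -½
K(y) = -104 + 1/(9/2 - y) (K(y) = 1/(-½ + (5 - y)) - 1*104 = 1/(9/2 - y) - 104 = -104 + 1/(9/2 - y))
(43411 + K(75))/(-23711 - 10073) = (43411 + 2*(467 - 104*75)/(-9 + 2*75))/(-23711 - 10073) = (43411 + 2*(467 - 7800)/(-9 + 150))/(-33784) = (43411 + 2*(-7333)/141)*(-1/33784) = (43411 + 2*(1/141)*(-7333))*(-1/33784) = (43411 - 14666/141)*(-1/33784) = (6106285/141)*(-1/33784) = -6106285/4763544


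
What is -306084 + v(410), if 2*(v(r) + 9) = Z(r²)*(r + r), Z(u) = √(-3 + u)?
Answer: -306093 + 410*√168097 ≈ -1.3799e+5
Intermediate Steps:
v(r) = -9 + r*√(-3 + r²) (v(r) = -9 + (√(-3 + r²)*(r + r))/2 = -9 + (√(-3 + r²)*(2*r))/2 = -9 + (2*r*√(-3 + r²))/2 = -9 + r*√(-3 + r²))
-306084 + v(410) = -306084 + (-9 + 410*√(-3 + 410²)) = -306084 + (-9 + 410*√(-3 + 168100)) = -306084 + (-9 + 410*√168097) = -306093 + 410*√168097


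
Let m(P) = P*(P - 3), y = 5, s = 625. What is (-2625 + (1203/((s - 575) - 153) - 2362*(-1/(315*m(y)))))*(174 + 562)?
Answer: -314723688352/162225 ≈ -1.9400e+6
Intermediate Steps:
m(P) = P*(-3 + P)
(-2625 + (1203/((s - 575) - 153) - 2362*(-1/(315*m(y)))))*(174 + 562) = (-2625 + (1203/((625 - 575) - 153) - 2362*(-1/(1575*(-3 + 5)))))*(174 + 562) = (-2625 + (1203/(50 - 153) - 2362/((-1575*2))))*736 = (-2625 + (1203/(-103) - 2362/((-315*10))))*736 = (-2625 + (1203*(-1/103) - 2362/(-3150)))*736 = (-2625 + (-1203/103 - 2362*(-1/3150)))*736 = (-2625 + (-1203/103 + 1181/1575))*736 = (-2625 - 1773082/162225)*736 = -427613707/162225*736 = -314723688352/162225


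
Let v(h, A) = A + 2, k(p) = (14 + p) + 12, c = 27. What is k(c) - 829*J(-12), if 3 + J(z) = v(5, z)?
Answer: 10830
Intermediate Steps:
k(p) = 26 + p
v(h, A) = 2 + A
J(z) = -1 + z (J(z) = -3 + (2 + z) = -1 + z)
k(c) - 829*J(-12) = (26 + 27) - 829*(-1 - 12) = 53 - 829*(-13) = 53 + 10777 = 10830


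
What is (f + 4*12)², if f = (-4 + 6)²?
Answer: 2704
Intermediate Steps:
f = 4 (f = 2² = 4)
(f + 4*12)² = (4 + 4*12)² = (4 + 48)² = 52² = 2704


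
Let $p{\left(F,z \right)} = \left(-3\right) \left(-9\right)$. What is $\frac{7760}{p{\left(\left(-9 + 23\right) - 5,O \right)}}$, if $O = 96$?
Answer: $\frac{7760}{27} \approx 287.41$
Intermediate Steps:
$p{\left(F,z \right)} = 27$
$\frac{7760}{p{\left(\left(-9 + 23\right) - 5,O \right)}} = \frac{7760}{27}$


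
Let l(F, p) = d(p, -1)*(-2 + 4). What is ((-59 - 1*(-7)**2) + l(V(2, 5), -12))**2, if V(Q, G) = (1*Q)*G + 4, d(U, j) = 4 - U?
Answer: 5776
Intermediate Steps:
V(Q, G) = 4 + G*Q (V(Q, G) = Q*G + 4 = G*Q + 4 = 4 + G*Q)
l(F, p) = 8 - 2*p (l(F, p) = (4 - p)*(-2 + 4) = (4 - p)*2 = 8 - 2*p)
((-59 - 1*(-7)**2) + l(V(2, 5), -12))**2 = ((-59 - 1*(-7)**2) + (8 - 2*(-12)))**2 = ((-59 - 1*49) + (8 + 24))**2 = ((-59 - 49) + 32)**2 = (-108 + 32)**2 = (-76)**2 = 5776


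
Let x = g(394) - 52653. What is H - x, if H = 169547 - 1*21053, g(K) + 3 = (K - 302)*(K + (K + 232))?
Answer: 107310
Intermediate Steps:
g(K) = -3 + (-302 + K)*(232 + 2*K) (g(K) = -3 + (K - 302)*(K + (K + 232)) = -3 + (-302 + K)*(K + (232 + K)) = -3 + (-302 + K)*(232 + 2*K))
x = 41184 (x = (-70067 - 372*394 + 2*394²) - 52653 = (-70067 - 146568 + 2*155236) - 52653 = (-70067 - 146568 + 310472) - 52653 = 93837 - 52653 = 41184)
H = 148494 (H = 169547 - 21053 = 148494)
H - x = 148494 - 1*41184 = 148494 - 41184 = 107310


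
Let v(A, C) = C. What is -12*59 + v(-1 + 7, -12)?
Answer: -720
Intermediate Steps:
-12*59 + v(-1 + 7, -12) = -12*59 - 12 = -708 - 12 = -720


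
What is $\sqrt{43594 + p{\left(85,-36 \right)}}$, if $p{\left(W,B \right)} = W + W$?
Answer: $2 \sqrt{10941} \approx 209.2$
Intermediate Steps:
$p{\left(W,B \right)} = 2 W$
$\sqrt{43594 + p{\left(85,-36 \right)}} = \sqrt{43594 + 2 \cdot 85} = \sqrt{43594 + 170} = \sqrt{43764} = 2 \sqrt{10941}$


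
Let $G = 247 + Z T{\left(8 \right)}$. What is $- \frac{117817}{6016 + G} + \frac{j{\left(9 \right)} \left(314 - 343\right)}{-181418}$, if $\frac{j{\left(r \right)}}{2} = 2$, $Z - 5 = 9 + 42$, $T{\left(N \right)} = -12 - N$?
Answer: $- \frac{10686763959}{466516387} \approx -22.908$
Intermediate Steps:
$Z = 56$ ($Z = 5 + \left(9 + 42\right) = 5 + 51 = 56$)
$G = -873$ ($G = 247 + 56 \left(-12 - 8\right) = 247 + 56 \left(-20\right) = 247 - 1120 = -873$)
$j{\left(r \right)} = 4$ ($j{\left(r \right)} = 2 \cdot 2 = 4$)
$- \frac{117817}{6016 + G} + \frac{j{\left(9 \right)} \left(314 - 343\right)}{-181418} = - \frac{117817}{6016 - 873} + \frac{4 \left(314 - 343\right)}{-181418} = - \frac{117817}{5143} + 4 \left(-29\right) \left(- \frac{1}{181418}\right) = \left(-117817\right) \frac{1}{5143} - - \frac{58}{90709} = - \frac{117817}{5143} + \frac{58}{90709} = - \frac{10686763959}{466516387}$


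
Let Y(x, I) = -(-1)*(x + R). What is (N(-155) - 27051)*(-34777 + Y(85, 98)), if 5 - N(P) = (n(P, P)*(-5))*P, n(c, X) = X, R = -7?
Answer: -3229748221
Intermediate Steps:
N(P) = 5 + 5*P² (N(P) = 5 - P*(-5)*P = 5 - (-5*P)*P = 5 - (-5)*P² = 5 + 5*P²)
Y(x, I) = -7 + x (Y(x, I) = -(-1)*(x - 7) = -(-1)*(-7 + x) = -(7 - x) = -7 + x)
(N(-155) - 27051)*(-34777 + Y(85, 98)) = ((5 + 5*(-155)²) - 27051)*(-34777 + (-7 + 85)) = ((5 + 5*24025) - 27051)*(-34777 + 78) = ((5 + 120125) - 27051)*(-34699) = (120130 - 27051)*(-34699) = 93079*(-34699) = -3229748221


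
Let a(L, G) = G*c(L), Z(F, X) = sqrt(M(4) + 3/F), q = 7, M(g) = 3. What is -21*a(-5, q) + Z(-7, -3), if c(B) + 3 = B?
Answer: 1176 + 3*sqrt(14)/7 ≈ 1177.6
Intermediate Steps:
c(B) = -3 + B
Z(F, X) = sqrt(3 + 3/F)
a(L, G) = G*(-3 + L)
-21*a(-5, q) + Z(-7, -3) = -147*(-3 - 5) + sqrt(3 + 3/(-7)) = -147*(-8) + sqrt(3 + 3*(-1/7)) = -21*(-56) + sqrt(3 - 3/7) = 1176 + sqrt(18/7) = 1176 + 3*sqrt(14)/7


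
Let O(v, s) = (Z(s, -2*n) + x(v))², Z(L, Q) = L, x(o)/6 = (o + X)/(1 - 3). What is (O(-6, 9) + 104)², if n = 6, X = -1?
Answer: 1008016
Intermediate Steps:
x(o) = 3 - 3*o (x(o) = 6*((o - 1)/(1 - 3)) = 6*((-1 + o)/(-2)) = 6*((-1 + o)*(-½)) = 6*(½ - o/2) = 3 - 3*o)
O(v, s) = (3 + s - 3*v)² (O(v, s) = (s + (3 - 3*v))² = (3 + s - 3*v)²)
(O(-6, 9) + 104)² = ((3 + 9 - 3*(-6))² + 104)² = ((3 + 9 + 18)² + 104)² = (30² + 104)² = (900 + 104)² = 1004² = 1008016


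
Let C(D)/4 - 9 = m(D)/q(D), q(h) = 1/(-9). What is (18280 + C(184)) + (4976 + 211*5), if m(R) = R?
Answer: 17723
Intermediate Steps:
q(h) = -⅑
C(D) = 36 - 36*D (C(D) = 36 + 4*(D/(-⅑)) = 36 + 4*(D*(-9)) = 36 + 4*(-9*D) = 36 - 36*D)
(18280 + C(184)) + (4976 + 211*5) = (18280 + (36 - 36*184)) + (4976 + 211*5) = (18280 + (36 - 6624)) + (4976 + 1055) = (18280 - 6588) + 6031 = 11692 + 6031 = 17723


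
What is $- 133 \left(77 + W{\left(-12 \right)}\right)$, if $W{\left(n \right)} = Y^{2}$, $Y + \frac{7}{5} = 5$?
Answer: $- \frac{299117}{25} \approx -11965.0$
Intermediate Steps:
$Y = \frac{18}{5}$ ($Y = - \frac{7}{5} + 5 = \frac{18}{5} \approx 3.6$)
$W{\left(n \right)} = \frac{324}{25}$ ($W{\left(n \right)} = \left(\frac{18}{5}\right)^{2} = \frac{324}{25}$)
$- 133 \left(77 + W{\left(-12 \right)}\right) = - 133 \left(77 + \frac{324}{25}\right) = \left(-133\right) \frac{2249}{25} = - \frac{299117}{25}$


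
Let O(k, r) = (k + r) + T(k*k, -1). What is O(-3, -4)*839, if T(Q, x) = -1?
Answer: -6712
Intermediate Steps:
O(k, r) = -1 + k + r (O(k, r) = (k + r) - 1 = -1 + k + r)
O(-3, -4)*839 = (-1 - 3 - 4)*839 = -8*839 = -6712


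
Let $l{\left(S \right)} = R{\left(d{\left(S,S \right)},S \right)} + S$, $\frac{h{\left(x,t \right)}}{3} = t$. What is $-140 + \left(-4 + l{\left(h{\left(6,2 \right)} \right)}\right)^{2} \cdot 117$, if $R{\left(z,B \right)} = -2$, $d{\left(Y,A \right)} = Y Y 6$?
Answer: $-140$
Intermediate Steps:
$h{\left(x,t \right)} = 3 t$
$d{\left(Y,A \right)} = 6 Y^{2}$ ($d{\left(Y,A \right)} = Y^{2} \cdot 6 = 6 Y^{2}$)
$l{\left(S \right)} = -2 + S$
$-140 + \left(-4 + l{\left(h{\left(6,2 \right)} \right)}\right)^{2} \cdot 117 = -140 + \left(-4 + \left(-2 + 3 \cdot 2\right)\right)^{2} \cdot 117 = -140 + \left(-4 + \left(-2 + 6\right)\right)^{2} \cdot 117 = -140 + \left(-4 + 4\right)^{2} \cdot 117 = -140 + 0^{2} \cdot 117 = -140 + 0 \cdot 117 = -140 + 0 = -140$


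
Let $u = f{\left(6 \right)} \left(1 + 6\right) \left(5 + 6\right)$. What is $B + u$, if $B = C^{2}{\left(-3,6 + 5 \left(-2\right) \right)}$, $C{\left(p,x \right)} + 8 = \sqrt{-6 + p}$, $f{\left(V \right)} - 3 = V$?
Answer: $748 - 48 i \approx 748.0 - 48.0 i$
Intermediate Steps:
$f{\left(V \right)} = 3 + V$
$C{\left(p,x \right)} = -8 + \sqrt{-6 + p}$
$B = \left(-8 + 3 i\right)^{2}$ ($B = \left(-8 + \sqrt{-6 - 3}\right)^{2} = \left(-8 + \sqrt{-9}\right)^{2} = \left(-8 + 3 i\right)^{2} \approx 55.0 - 48.0 i$)
$u = 693$ ($u = \left(3 + 6\right) \left(1 + 6\right) \left(5 + 6\right) = 9 \cdot 7 \cdot 11 = 9 \cdot 77 = 693$)
$B + u = \left(55 - 48 i\right) + 693 = 748 - 48 i$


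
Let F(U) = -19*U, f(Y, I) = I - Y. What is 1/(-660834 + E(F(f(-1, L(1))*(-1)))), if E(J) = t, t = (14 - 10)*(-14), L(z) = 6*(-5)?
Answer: -1/660890 ≈ -1.5131e-6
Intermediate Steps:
L(z) = -30
t = -56 (t = 4*(-14) = -56)
E(J) = -56
1/(-660834 + E(F(f(-1, L(1))*(-1)))) = 1/(-660834 - 56) = 1/(-660890) = -1/660890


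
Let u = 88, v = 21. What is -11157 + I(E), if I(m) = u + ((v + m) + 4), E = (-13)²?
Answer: -10875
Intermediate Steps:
E = 169
I(m) = 113 + m (I(m) = 88 + ((21 + m) + 4) = 88 + (25 + m) = 113 + m)
-11157 + I(E) = -11157 + (113 + 169) = -11157 + 282 = -10875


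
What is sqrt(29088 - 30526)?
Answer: I*sqrt(1438) ≈ 37.921*I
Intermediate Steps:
sqrt(29088 - 30526) = sqrt(-1438) = I*sqrt(1438)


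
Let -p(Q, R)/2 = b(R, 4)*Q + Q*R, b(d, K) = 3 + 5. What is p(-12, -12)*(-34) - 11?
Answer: 3253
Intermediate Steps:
b(d, K) = 8
p(Q, R) = -16*Q - 2*Q*R (p(Q, R) = -2*(8*Q + Q*R) = -16*Q - 2*Q*R)
p(-12, -12)*(-34) - 11 = -2*(-12)*(8 - 12)*(-34) - 11 = -2*(-12)*(-4)*(-34) - 11 = -96*(-34) - 11 = 3264 - 11 = 3253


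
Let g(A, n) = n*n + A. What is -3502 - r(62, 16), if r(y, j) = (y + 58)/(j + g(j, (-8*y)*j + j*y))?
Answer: -7035980269/2009132 ≈ -3502.0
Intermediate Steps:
g(A, n) = A + n**2 (g(A, n) = n**2 + A = A + n**2)
r(y, j) = (58 + y)/(2*j + 49*j**2*y**2) (r(y, j) = (y + 58)/(j + (j + ((-8*y)*j + j*y)**2)) = (58 + y)/(j + (j + (-8*j*y + j*y)**2)) = (58 + y)/(j + (j + (-7*j*y)**2)) = (58 + y)/(j + (j + 49*j**2*y**2)) = (58 + y)/(2*j + 49*j**2*y**2))
-3502 - r(62, 16) = -3502 - (58 + 62)/(16*(2 + 49*16*62**2)) = -3502 - 120/(16*(2 + 49*16*3844)) = -3502 - 120/(16*(2 + 3013696)) = -3502 - 120/(16*3013698) = -3502 - 1*5/2009132 = -3502 - 5/2009132 = -7035980269/2009132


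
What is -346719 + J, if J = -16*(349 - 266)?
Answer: -348047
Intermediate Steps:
J = -1328 (J = -16*83 = -1328)
-346719 + J = -346719 - 1328 = -348047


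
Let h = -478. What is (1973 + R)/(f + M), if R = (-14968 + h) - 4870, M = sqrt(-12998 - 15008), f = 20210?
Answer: -185356015/204236053 + 18343*I*sqrt(28006)/408472106 ≈ -0.90756 + 0.0075151*I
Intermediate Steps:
M = I*sqrt(28006) (M = sqrt(-28006) = I*sqrt(28006) ≈ 167.35*I)
R = -20316 (R = (-14968 - 478) - 4870 = -15446 - 4870 = -20316)
(1973 + R)/(f + M) = (1973 - 20316)/(20210 + I*sqrt(28006)) = -18343/(20210 + I*sqrt(28006))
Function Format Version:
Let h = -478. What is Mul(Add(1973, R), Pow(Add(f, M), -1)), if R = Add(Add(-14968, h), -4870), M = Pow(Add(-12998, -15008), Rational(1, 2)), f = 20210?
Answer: Add(Rational(-185356015, 204236053), Mul(Rational(18343, 408472106), I, Pow(28006, Rational(1, 2)))) ≈ Add(-0.90756, Mul(0.0075151, I))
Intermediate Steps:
M = Mul(I, Pow(28006, Rational(1, 2))) (M = Pow(-28006, Rational(1, 2)) = Mul(I, Pow(28006, Rational(1, 2))) ≈ Mul(167.35, I))
R = -20316 (R = Add(Add(-14968, -478), -4870) = Add(-15446, -4870) = -20316)
Mul(Add(1973, R), Pow(Add(f, M), -1)) = Mul(Add(1973, -20316), Pow(Add(20210, Mul(I, Pow(28006, Rational(1, 2)))), -1)) = Mul(-18343, Pow(Add(20210, Mul(I, Pow(28006, Rational(1, 2)))), -1))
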